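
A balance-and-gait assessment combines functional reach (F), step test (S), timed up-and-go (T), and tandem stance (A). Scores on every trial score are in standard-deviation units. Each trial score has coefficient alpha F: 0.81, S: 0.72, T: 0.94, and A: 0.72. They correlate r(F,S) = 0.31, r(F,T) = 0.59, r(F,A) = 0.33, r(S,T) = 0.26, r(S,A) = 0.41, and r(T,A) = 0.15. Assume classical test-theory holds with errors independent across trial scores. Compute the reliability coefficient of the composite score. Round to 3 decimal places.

Var(F+S+T+A) = 4 + 2·[0.31 + 0.59 + 0.33 + 0.26 + 0.41 + 0.15] = 4 + 4.1 = 8.1.
Because errors are independent across components, Cov(Tᵢ,Tⱼ) = Cov(Xᵢ,Xⱼ); the off-diagonal part of the true-score variance is the same as above.
True-score variance = [0.81 + 0.72 + 0.94 + 0.72] + 4.1 = 3.19 + 4.1 = 7.29.
Reliability = 7.29 / 8.1 = 0.900.

0.900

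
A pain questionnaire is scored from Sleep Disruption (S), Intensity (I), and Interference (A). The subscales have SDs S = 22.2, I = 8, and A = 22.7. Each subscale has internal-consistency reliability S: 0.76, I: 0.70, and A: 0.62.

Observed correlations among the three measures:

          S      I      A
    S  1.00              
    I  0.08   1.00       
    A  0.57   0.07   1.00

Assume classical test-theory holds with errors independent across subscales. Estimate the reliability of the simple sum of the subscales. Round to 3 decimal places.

Var(S+I+A) = 22.2² + 8² + 22.7² + 2·[22.2·8·0.08 + 22.2·22.7·0.57 + 8·22.7·0.07] = 1072.13 + 628.332 = 1700.46.
Because errors are independent across components, Cov(Tᵢ,Tⱼ) = Cov(Xᵢ,Xⱼ); the off-diagonal part of the true-score variance is the same as above.
True-score variance = [22.2²·0.76 + 8²·0.70 + 22.7²·0.62] + 628.332 = 738.838 + 628.332 = 1367.17.
Reliability = 1367.17 / 1700.46 = 0.804.

0.804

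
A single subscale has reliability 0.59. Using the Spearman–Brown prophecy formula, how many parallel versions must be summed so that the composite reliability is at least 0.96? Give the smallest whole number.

17

k ≥ ρ*(1−ρ₁)/(ρ₁(1−ρ*)) = 0.96·0.41 / (0.59·0.04) = 16.678.
Smallest integer k = 17.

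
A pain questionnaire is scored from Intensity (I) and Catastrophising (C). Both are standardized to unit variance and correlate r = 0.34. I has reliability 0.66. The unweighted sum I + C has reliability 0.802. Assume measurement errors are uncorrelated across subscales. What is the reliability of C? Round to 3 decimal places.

Var(I+C) = 2 + 2·0.34 = 2.680.
True-score variance = ρ_I + ρ_C + 2·0.34, so 0.802 = (0.66 + ρ_C + 0.68) / 2.680.
ρ_C = 0.802·2.680 − 0.66 − 0.68 = 0.809.

0.809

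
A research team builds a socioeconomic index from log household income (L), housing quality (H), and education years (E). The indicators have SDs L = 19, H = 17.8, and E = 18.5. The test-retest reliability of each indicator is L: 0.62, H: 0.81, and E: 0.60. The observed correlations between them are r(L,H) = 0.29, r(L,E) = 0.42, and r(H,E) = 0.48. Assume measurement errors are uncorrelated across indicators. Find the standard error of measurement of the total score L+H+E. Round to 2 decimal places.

Var(total) = 1020.09 + 807.544 = 1827.63.
True-score variance = 685.81 + 807.544 = 1493.35, so reliability = 0.8171.
Error variance = 1827.63 − 1493.35 = 334.28; SEM = √334.28 = 18.28.

18.28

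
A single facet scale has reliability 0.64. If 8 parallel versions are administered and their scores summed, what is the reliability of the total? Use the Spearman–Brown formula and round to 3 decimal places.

0.934

ρ_k = kρ / (1 + (k−1)ρ) = 8·0.64 / (1 + 7·0.64) = 5.120 / 5.480 = 0.934.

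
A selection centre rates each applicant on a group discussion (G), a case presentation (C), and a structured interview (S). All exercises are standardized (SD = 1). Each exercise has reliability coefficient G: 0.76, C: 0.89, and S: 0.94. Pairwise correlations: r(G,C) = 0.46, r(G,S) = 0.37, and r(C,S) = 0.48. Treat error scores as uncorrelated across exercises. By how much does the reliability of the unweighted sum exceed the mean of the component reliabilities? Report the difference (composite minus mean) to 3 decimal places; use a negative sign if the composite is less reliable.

Var(sum) = 3 + 2.62 = 5.62; true-score variance = 2.59 + 2.62 = 5.21; composite reliability = 0.9270.
Mean component reliability = 0.8633.
Difference = 0.9270 − 0.8633 = 0.064.

0.064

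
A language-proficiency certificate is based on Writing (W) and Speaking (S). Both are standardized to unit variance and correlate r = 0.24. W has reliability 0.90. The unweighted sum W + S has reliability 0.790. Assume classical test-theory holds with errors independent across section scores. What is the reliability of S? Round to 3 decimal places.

0.579

Var(W+S) = 2 + 2·0.24 = 2.480.
True-score variance = ρ_W + ρ_S + 2·0.24, so 0.790 = (0.90 + ρ_S + 0.48) / 2.480.
ρ_S = 0.790·2.480 − 0.90 − 0.48 = 0.579.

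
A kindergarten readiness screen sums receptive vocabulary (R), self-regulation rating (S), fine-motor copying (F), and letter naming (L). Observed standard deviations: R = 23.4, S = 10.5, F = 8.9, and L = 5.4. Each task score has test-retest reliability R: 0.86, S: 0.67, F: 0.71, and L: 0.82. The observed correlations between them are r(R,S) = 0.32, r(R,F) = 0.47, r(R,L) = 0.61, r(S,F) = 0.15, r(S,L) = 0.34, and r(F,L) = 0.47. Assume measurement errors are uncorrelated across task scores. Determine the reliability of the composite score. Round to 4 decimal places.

0.8980

Var(R+S+F+L) = 23.4² + 10.5² + 8.9² + 5.4² + 2·[23.4·10.5·0.32 + 23.4·8.9·0.47 + 23.4·5.4·0.61 + 10.5·8.9·0.15 + 10.5·5.4·0.34 + 8.9·5.4·0.47] = 766.18 + 618.939 = 1385.12.
Because errors are independent across components, Cov(Tᵢ,Tⱼ) = Cov(Xᵢ,Xⱼ); the off-diagonal part of the true-score variance is the same as above.
True-score variance = [23.4²·0.86 + 10.5²·0.67 + 8.9²·0.71 + 5.4²·0.82] + 618.939 = 624.919 + 618.939 = 1243.86.
Reliability = 1243.86 / 1385.12 = 0.8980.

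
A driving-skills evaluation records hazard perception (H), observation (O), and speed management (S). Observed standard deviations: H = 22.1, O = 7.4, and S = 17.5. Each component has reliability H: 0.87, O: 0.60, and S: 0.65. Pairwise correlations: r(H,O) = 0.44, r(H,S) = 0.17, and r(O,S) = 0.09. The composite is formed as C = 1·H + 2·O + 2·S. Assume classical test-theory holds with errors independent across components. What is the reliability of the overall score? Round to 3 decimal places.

0.775

Var(C) = 22.1² + 2²·7.4² + 2²·17.5² + 2·[2·22.1·7.4·0.44 + 2·22.1·17.5·0.17 + 4·7.4·17.5·0.09] = 1932.45 + 644.06 = 2576.51.
With uncorrelated errors the cross-covariances are all true-score covariance, so they carry over unchanged; only the diagonal terms shrink to ρᵢσᵢ².
True-score variance = [22.1²·0.87 + 2²·7.4²·0.60 + 2²·17.5²·0.65] + 644.06 = 1352.59 + 644.06 = 1996.65.
Reliability = 1996.65 / 2576.51 = 0.775.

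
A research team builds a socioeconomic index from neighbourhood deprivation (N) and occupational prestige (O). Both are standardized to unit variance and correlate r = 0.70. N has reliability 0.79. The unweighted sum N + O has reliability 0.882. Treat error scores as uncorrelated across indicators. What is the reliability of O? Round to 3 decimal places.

Var(N+O) = 2 + 2·0.70 = 3.400.
True-score variance = ρ_N + ρ_O + 2·0.70, so 0.882 = (0.79 + ρ_O + 1.40) / 3.400.
ρ_O = 0.882·3.400 − 0.79 − 1.40 = 0.809.

0.809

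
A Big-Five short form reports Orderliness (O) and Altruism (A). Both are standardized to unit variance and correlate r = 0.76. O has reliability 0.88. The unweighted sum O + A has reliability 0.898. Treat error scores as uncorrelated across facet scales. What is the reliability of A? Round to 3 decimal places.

0.761

Var(O+A) = 2 + 2·0.76 = 3.520.
True-score variance = ρ_O + ρ_A + 2·0.76, so 0.898 = (0.88 + ρ_A + 1.52) / 3.520.
ρ_A = 0.898·3.520 − 0.88 − 1.52 = 0.761.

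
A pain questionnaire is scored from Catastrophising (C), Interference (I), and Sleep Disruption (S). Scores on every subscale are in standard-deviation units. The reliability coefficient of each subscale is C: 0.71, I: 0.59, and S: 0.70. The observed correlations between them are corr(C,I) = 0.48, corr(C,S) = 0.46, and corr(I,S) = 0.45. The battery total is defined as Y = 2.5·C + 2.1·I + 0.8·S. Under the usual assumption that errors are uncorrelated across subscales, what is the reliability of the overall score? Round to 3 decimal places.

Var(Y) = 2.5² + 2.1² + 0.8² + 2·[5.25·0.48 + 2·0.46 + 1.68·0.45] = 11.3 + 8.392 = 19.692.
Because errors are independent across components, Cov(Tᵢ,Tⱼ) = Cov(Xᵢ,Xⱼ); the off-diagonal part of the true-score variance is the same as above.
True-score variance = [2.5²·0.71 + 2.1²·0.59 + 0.8²·0.70] + 8.392 = 7.4874 + 8.392 = 15.8794.
Reliability = 15.8794 / 19.692 = 0.806.

0.806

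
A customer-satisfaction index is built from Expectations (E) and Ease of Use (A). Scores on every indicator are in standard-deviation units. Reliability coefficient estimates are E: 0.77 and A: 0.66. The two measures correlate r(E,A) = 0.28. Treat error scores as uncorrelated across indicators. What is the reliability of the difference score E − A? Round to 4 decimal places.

0.6042

Var(E−A) = 1 + 1 − 2·0.28 = 2 − 0.56 = 1.44.
With uncorrelated errors the cross-covariances are all true-score covariance, so they carry over unchanged; only the diagonal terms shrink to ρᵢσᵢ².
True-score variance = [0.77 + 0.66] − 0.56 = 1.43 − 0.56 = 0.87.
Reliability = 0.87 / 1.44 = 0.6042.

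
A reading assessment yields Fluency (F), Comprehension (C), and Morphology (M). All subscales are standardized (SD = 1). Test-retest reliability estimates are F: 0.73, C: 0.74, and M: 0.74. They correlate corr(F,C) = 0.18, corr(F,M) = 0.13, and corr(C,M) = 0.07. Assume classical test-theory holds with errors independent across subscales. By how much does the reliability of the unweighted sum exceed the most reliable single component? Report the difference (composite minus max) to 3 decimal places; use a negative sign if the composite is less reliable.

0.050

Var(sum) = 3 + 0.76 = 3.76; true-score variance = 2.21 + 0.76 = 2.97; composite reliability = 0.7899.
Max component reliability = 0.7400.
Difference = 0.7899 − 0.7400 = 0.050.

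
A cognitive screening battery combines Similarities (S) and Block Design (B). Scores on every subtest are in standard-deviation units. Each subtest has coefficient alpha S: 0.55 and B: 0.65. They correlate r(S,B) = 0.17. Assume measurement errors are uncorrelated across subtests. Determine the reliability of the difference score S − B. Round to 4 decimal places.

Var(S−B) = 1 + 1 − 2·0.17 = 2 − 0.34 = 1.66.
Because errors are independent across components, Cov(Tᵢ,Tⱼ) = Cov(Xᵢ,Xⱼ); the off-diagonal part of the true-score variance is the same as above.
True-score variance = [0.55 + 0.65] − 0.34 = 1.2 − 0.34 = 0.86.
Reliability = 0.86 / 1.66 = 0.5181.

0.5181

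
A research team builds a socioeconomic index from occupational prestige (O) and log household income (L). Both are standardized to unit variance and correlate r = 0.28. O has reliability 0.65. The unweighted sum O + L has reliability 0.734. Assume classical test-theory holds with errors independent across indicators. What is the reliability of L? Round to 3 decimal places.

Var(O+L) = 2 + 2·0.28 = 2.560.
True-score variance = ρ_O + ρ_L + 2·0.28, so 0.734 = (0.65 + ρ_L + 0.56) / 2.560.
ρ_L = 0.734·2.560 − 0.65 − 0.56 = 0.669.

0.669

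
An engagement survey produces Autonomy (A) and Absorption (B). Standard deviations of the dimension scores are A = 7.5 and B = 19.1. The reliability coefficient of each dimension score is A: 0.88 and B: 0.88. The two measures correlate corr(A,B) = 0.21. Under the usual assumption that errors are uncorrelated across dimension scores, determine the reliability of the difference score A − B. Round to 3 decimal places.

0.860

Var(A−B) = 7.5² + 19.1² − 2·7.5·19.1·0.21 = 421.06 − 60.165 = 360.895.
With uncorrelated errors the cross-covariances are all true-score covariance, so they carry over unchanged; only the diagonal terms shrink to ρᵢσᵢ².
True-score variance = [7.5²·0.88 + 19.1²·0.88] − 60.165 = 370.533 − 60.165 = 310.368.
Reliability = 310.368 / 360.895 = 0.860.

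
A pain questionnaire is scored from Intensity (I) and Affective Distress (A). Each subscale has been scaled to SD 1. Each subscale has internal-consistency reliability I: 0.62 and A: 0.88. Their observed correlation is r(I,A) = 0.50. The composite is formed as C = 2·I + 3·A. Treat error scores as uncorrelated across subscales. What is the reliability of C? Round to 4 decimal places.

Var(C) = 2² + 3² + 2·[6·0.50] = 13 + 6 = 19.
Because errors are independent across components, Cov(Tᵢ,Tⱼ) = Cov(Xᵢ,Xⱼ); the off-diagonal part of the true-score variance is the same as above.
True-score variance = [2²·0.62 + 3²·0.88] + 6 = 10.4 + 6 = 16.4.
Reliability = 16.4 / 19 = 0.8632.

0.8632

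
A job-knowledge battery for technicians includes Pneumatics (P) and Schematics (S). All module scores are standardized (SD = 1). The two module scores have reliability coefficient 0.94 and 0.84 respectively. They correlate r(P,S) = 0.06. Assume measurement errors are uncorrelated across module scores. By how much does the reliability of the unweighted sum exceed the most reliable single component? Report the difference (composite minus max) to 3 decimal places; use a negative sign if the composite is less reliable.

Var(sum) = 2 + 0.12 = 2.12; true-score variance = 1.78 + 0.12 = 1.9; composite reliability = 0.8962.
Max component reliability = 0.9400.
Difference = 0.8962 − 0.9400 = -0.044.

-0.044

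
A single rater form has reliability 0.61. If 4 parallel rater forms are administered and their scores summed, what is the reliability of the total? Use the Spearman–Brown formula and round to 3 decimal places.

0.862

ρ_k = kρ / (1 + (k−1)ρ) = 4·0.61 / (1 + 3·0.61) = 2.440 / 2.830 = 0.862.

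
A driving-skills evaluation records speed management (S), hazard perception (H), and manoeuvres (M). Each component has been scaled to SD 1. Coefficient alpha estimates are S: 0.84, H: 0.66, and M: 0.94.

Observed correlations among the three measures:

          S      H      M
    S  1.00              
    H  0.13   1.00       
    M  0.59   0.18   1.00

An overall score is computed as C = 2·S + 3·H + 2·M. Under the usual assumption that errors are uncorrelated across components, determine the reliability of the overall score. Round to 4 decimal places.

0.8451

Var(C) = 2² + 3² + 2² + 2·[6·0.13 + 4·0.59 + 6·0.18] = 17 + 8.44 = 25.44.
Under uncorrelated errors the observed covariances equal the true-score covariances, so only the own-variance terms attenuate.
True-score variance = [2²·0.84 + 3²·0.66 + 2²·0.94] + 8.44 = 13.06 + 8.44 = 21.5.
Reliability = 21.5 / 25.44 = 0.8451.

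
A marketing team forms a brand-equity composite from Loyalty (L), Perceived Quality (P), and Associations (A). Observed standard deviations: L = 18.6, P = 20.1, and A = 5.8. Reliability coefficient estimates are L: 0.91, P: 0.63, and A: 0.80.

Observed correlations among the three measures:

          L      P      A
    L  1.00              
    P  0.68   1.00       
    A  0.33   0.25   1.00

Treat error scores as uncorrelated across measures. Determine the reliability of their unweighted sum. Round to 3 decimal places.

Var(L+P+A) = 18.6² + 20.1² + 5.8² + 2·[18.6·20.1·0.68 + 18.6·5.8·0.33 + 20.1·5.8·0.25] = 783.61 + 637.94 = 1421.55.
Because errors are independent across components, Cov(Tᵢ,Tⱼ) = Cov(Xᵢ,Xⱼ); the off-diagonal part of the true-score variance is the same as above.
True-score variance = [18.6²·0.91 + 20.1²·0.63 + 5.8²·0.80] + 637.94 = 596.262 + 637.94 = 1234.2.
Reliability = 1234.2 / 1421.55 = 0.868.

0.868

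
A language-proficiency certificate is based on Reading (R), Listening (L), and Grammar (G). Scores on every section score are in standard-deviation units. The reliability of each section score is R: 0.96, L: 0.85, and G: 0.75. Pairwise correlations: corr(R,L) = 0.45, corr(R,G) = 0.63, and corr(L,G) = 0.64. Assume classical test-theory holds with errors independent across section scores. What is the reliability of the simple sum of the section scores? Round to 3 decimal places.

Var(R+L+G) = 3 + 2·[0.45 + 0.63 + 0.64] = 3 + 3.44 = 6.44.
With uncorrelated errors the cross-covariances are all true-score covariance, so they carry over unchanged; only the diagonal terms shrink to ρᵢσᵢ².
True-score variance = [0.96 + 0.85 + 0.75] + 3.44 = 2.56 + 3.44 = 6.
Reliability = 6 / 6.44 = 0.932.

0.932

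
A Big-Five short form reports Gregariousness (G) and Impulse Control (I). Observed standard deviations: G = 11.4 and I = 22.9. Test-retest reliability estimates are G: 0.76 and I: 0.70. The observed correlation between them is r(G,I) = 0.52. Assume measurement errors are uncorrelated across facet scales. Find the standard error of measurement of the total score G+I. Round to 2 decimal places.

Var(total) = 654.37 + 271.502 = 925.872.
True-score variance = 465.857 + 271.502 = 737.359, so reliability = 0.7964.
Error variance = 925.872 − 737.359 = 188.513; SEM = √188.513 = 13.73.

13.73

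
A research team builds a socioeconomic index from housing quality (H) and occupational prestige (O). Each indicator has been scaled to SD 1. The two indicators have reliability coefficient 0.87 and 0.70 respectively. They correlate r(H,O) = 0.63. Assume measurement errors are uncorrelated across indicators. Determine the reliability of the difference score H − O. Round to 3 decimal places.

0.419

Var(H−O) = 1 + 1 − 2·0.63 = 2 − 1.26 = 0.74.
Under uncorrelated errors the observed covariances equal the true-score covariances, so only the own-variance terms attenuate.
True-score variance = [0.87 + 0.70] − 1.26 = 1.57 − 1.26 = 0.31.
Reliability = 0.31 / 0.74 = 0.419.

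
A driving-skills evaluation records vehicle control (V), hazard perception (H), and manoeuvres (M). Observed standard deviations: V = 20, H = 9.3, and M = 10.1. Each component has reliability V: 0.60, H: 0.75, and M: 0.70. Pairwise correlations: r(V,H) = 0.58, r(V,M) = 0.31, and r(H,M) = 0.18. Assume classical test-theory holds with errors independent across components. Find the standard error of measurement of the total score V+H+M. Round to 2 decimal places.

Var(total) = 588.5 + 374.815 = 963.315.
True-score variance = 376.274 + 374.815 = 751.089, so reliability = 0.7797.
Error variance = 963.315 − 751.089 = 212.226; SEM = √212.226 = 14.57.

14.57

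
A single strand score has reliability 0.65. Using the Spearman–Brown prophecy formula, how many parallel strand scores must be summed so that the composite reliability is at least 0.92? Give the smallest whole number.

7

k ≥ ρ*(1−ρ₁)/(ρ₁(1−ρ*)) = 0.92·0.35 / (0.65·0.08) = 6.192.
Smallest integer k = 7.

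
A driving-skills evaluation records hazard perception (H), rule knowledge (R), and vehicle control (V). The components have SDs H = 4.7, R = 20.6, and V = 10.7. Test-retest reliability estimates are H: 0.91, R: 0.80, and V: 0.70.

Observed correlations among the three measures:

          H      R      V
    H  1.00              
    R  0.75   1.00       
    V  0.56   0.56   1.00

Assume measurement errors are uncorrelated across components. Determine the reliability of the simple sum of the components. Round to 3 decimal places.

Var(H+R+V) = 4.7² + 20.6² + 10.7² + 2·[4.7·20.6·0.75 + 4.7·10.7·0.56 + 20.6·10.7·0.56] = 560.94 + 448.425 = 1009.37.
Under uncorrelated errors the observed covariances equal the true-score covariances, so only the own-variance terms attenuate.
True-score variance = [4.7²·0.91 + 20.6²·0.80 + 10.7²·0.70] + 448.425 = 439.733 + 448.425 = 888.158.
Reliability = 888.158 / 1009.37 = 0.880.

0.880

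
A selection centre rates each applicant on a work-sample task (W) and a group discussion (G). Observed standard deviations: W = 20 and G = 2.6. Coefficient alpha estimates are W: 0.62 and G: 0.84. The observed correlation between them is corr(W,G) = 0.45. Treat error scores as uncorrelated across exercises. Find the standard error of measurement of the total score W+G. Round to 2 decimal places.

Var(total) = 406.76 + 46.8 = 453.56.
True-score variance = 253.678 + 46.8 = 300.478, so reliability = 0.6625.
Error variance = 453.56 − 300.478 = 153.082; SEM = √153.082 = 12.37.

12.37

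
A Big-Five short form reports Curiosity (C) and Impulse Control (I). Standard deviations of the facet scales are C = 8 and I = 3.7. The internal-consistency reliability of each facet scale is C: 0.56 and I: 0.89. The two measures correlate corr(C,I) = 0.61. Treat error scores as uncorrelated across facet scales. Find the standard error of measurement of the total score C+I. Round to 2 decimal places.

Var(total) = 77.69 + 36.112 = 113.802.
True-score variance = 48.0241 + 36.112 = 84.1361, so reliability = 0.7393.
Error variance = 113.802 − 84.1361 = 29.6659; SEM = √29.6659 = 5.45.

5.45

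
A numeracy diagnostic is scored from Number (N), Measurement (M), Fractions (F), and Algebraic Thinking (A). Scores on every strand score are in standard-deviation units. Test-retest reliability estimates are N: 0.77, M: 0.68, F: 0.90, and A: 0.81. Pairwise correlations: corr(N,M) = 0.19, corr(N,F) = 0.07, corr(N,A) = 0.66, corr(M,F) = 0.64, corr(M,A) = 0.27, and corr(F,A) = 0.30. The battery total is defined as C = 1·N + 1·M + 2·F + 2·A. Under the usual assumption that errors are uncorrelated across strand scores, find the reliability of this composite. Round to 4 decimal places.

0.9116

Var(C) = 1 + 1 + 2² + 2² + 2·[0.19 + 2·0.07 + 2·0.66 + 2·0.64 + 2·0.27 + 4·0.30] = 10 + 9.34 = 19.34.
Because errors are independent across components, Cov(Tᵢ,Tⱼ) = Cov(Xᵢ,Xⱼ); the off-diagonal part of the true-score variance is the same as above.
True-score variance = [0.77 + 0.68 + 2²·0.90 + 2²·0.81] + 9.34 = 8.29 + 9.34 = 17.63.
Reliability = 17.63 / 19.34 = 0.9116.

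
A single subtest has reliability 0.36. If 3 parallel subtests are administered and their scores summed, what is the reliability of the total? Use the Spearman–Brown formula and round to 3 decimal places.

ρ_k = kρ / (1 + (k−1)ρ) = 3·0.36 / (1 + 2·0.36) = 1.080 / 1.720 = 0.628.

0.628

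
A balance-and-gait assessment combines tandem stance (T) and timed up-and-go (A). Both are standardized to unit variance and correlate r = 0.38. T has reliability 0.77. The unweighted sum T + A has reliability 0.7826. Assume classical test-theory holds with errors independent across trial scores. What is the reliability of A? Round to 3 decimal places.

0.630

Var(T+A) = 2 + 2·0.38 = 2.760.
True-score variance = ρ_T + ρ_A + 2·0.38, so 0.7826 = (0.77 + ρ_A + 0.76) / 2.760.
ρ_A = 0.7826·2.760 − 0.77 − 0.76 = 0.630.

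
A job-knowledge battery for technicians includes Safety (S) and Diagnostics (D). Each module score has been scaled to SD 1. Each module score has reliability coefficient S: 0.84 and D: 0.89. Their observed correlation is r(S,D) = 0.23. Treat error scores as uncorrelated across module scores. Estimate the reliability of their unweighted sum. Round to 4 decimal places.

0.8902

Var(S+D) = 2 + 2·[0.23] = 2 + 0.46 = 2.46.
Under uncorrelated errors the observed covariances equal the true-score covariances, so only the own-variance terms attenuate.
True-score variance = [0.84 + 0.89] + 0.46 = 1.73 + 0.46 = 2.19.
Reliability = 2.19 / 2.46 = 0.8902.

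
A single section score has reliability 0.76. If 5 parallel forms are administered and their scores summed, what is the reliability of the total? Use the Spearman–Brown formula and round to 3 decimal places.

ρ_k = kρ / (1 + (k−1)ρ) = 5·0.76 / (1 + 4·0.76) = 3.800 / 4.040 = 0.941.

0.941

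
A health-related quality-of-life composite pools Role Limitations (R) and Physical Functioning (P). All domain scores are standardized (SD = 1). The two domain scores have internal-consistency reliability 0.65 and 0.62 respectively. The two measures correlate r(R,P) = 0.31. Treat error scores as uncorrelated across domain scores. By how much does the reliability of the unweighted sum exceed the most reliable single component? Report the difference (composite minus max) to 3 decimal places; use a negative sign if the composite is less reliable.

0.071

Var(sum) = 2 + 0.62 = 2.62; true-score variance = 1.27 + 0.62 = 1.89; composite reliability = 0.7214.
Max component reliability = 0.6500.
Difference = 0.7214 − 0.6500 = 0.071.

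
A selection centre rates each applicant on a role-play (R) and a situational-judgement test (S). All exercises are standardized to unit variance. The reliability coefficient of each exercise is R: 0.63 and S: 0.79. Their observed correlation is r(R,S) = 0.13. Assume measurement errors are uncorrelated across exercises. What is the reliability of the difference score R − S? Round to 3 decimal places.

0.667

Var(R−S) = 1 + 1 − 2·0.13 = 2 − 0.26 = 1.74.
Because errors are independent across components, Cov(Tᵢ,Tⱼ) = Cov(Xᵢ,Xⱼ); the off-diagonal part of the true-score variance is the same as above.
True-score variance = [0.63 + 0.79] − 0.26 = 1.42 − 0.26 = 1.16.
Reliability = 1.16 / 1.74 = 0.667.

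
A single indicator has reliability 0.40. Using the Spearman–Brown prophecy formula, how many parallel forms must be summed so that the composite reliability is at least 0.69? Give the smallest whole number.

k ≥ ρ*(1−ρ₁)/(ρ₁(1−ρ*)) = 0.69·0.60 / (0.40·0.31) = 3.339.
Smallest integer k = 4.

4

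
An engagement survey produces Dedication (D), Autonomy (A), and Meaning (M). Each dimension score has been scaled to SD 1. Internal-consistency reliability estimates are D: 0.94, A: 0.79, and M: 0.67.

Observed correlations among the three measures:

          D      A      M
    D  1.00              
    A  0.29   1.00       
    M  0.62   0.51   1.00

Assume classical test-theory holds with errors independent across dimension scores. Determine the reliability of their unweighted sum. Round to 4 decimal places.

Var(D+A+M) = 3 + 2·[0.29 + 0.62 + 0.51] = 3 + 2.84 = 5.84.
Under uncorrelated errors the observed covariances equal the true-score covariances, so only the own-variance terms attenuate.
True-score variance = [0.94 + 0.79 + 0.67] + 2.84 = 2.4 + 2.84 = 5.24.
Reliability = 5.24 / 5.84 = 0.8973.

0.8973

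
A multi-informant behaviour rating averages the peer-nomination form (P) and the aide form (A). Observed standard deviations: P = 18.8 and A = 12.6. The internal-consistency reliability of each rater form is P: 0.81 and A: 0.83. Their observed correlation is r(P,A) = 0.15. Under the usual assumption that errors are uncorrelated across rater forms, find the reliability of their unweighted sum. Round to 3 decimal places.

0.839

Var(P+A) = 18.8² + 12.6² + 2·[18.8·12.6·0.15] = 512.2 + 71.064 = 583.264.
Under uncorrelated errors the observed covariances equal the true-score covariances, so only the own-variance terms attenuate.
True-score variance = [18.8²·0.81 + 12.6²·0.83] + 71.064 = 418.057 + 71.064 = 489.121.
Reliability = 489.121 / 583.264 = 0.839.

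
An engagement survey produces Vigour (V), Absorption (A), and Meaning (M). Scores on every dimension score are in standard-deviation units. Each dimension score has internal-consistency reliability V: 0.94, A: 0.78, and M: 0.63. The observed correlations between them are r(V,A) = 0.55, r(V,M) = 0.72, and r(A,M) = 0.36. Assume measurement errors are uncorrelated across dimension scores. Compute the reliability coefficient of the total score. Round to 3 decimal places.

0.896

Var(V+A+M) = 3 + 2·[0.55 + 0.72 + 0.36] = 3 + 3.26 = 6.26.
With uncorrelated errors the cross-covariances are all true-score covariance, so they carry over unchanged; only the diagonal terms shrink to ρᵢσᵢ².
True-score variance = [0.94 + 0.78 + 0.63] + 3.26 = 2.35 + 3.26 = 5.61.
Reliability = 5.61 / 6.26 = 0.896.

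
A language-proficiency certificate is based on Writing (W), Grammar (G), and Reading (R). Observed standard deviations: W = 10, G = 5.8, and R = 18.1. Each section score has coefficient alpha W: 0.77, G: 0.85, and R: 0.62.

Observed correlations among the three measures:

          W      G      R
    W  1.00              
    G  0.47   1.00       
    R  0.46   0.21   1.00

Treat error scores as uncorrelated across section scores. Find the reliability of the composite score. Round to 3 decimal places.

Var(W+G+R) = 10² + 5.8² + 18.1² + 2·[10·5.8·0.47 + 10·18.1·0.46 + 5.8·18.1·0.21] = 461.25 + 265.132 = 726.382.
Under uncorrelated errors the observed covariances equal the true-score covariances, so only the own-variance terms attenuate.
True-score variance = [10²·0.77 + 5.8²·0.85 + 18.1²·0.62] + 265.132 = 308.712 + 265.132 = 573.844.
Reliability = 573.844 / 726.382 = 0.790.

0.790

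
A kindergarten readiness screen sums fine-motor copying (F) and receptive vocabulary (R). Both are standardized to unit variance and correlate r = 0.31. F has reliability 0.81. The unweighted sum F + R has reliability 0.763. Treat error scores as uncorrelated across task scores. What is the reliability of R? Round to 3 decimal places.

0.569

Var(F+R) = 2 + 2·0.31 = 2.620.
True-score variance = ρ_F + ρ_R + 2·0.31, so 0.763 = (0.81 + ρ_R + 0.62) / 2.620.
ρ_R = 0.763·2.620 − 0.81 − 0.62 = 0.569.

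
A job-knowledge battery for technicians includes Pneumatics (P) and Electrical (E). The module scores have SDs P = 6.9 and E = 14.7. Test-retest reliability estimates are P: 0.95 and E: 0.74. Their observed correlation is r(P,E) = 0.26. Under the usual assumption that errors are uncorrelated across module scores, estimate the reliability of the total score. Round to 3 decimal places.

Var(P+E) = 6.9² + 14.7² + 2·[6.9·14.7·0.26] = 263.7 + 52.7436 = 316.444.
Because errors are independent across components, Cov(Tᵢ,Tⱼ) = Cov(Xᵢ,Xⱼ); the off-diagonal part of the true-score variance is the same as above.
True-score variance = [6.9²·0.95 + 14.7²·0.74] + 52.7436 = 205.136 + 52.7436 = 257.88.
Reliability = 257.88 / 316.444 = 0.815.

0.815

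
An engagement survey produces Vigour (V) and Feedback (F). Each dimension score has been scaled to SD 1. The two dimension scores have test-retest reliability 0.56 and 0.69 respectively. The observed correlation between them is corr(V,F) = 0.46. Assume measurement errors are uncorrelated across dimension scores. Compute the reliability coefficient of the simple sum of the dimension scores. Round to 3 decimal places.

0.743

Var(V+F) = 2 + 2·[0.46] = 2 + 0.92 = 2.92.
Because errors are independent across components, Cov(Tᵢ,Tⱼ) = Cov(Xᵢ,Xⱼ); the off-diagonal part of the true-score variance is the same as above.
True-score variance = [0.56 + 0.69] + 0.92 = 1.25 + 0.92 = 2.17.
Reliability = 2.17 / 2.92 = 0.743.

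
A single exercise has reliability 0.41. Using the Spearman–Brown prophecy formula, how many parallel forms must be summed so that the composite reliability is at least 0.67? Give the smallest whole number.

3

k ≥ ρ*(1−ρ₁)/(ρ₁(1−ρ*)) = 0.67·0.59 / (0.41·0.33) = 2.922.
Smallest integer k = 3.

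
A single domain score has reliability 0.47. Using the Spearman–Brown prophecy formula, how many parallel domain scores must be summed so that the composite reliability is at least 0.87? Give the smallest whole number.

k ≥ ρ*(1−ρ₁)/(ρ₁(1−ρ*)) = 0.87·0.53 / (0.47·0.13) = 7.547.
Smallest integer k = 8.

8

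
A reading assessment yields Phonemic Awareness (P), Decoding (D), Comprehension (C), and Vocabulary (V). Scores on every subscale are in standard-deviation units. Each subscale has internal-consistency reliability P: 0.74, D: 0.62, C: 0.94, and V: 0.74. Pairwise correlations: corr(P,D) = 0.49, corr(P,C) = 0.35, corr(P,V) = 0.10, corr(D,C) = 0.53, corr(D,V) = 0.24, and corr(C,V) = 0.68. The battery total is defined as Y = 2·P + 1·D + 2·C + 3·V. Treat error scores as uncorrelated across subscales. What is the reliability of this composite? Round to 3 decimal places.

Var(Y) = 2² + 1 + 2² + 3² + 2·[2·0.49 + 4·0.35 + 6·0.10 + 2·0.53 + 3·0.24 + 6·0.68] = 18 + 17.68 = 35.68.
With uncorrelated errors the cross-covariances are all true-score covariance, so they carry over unchanged; only the diagonal terms shrink to ρᵢσᵢ².
True-score variance = [2²·0.74 + 0.62 + 2²·0.94 + 3²·0.74] + 17.68 = 14 + 17.68 = 31.68.
Reliability = 31.68 / 35.68 = 0.888.

0.888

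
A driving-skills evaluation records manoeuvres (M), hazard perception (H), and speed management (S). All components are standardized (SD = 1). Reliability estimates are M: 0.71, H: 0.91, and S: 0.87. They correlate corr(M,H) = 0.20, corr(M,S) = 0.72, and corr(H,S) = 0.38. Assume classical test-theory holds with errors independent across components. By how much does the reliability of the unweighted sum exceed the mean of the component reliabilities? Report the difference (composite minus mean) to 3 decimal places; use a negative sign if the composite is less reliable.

Var(sum) = 3 + 2.6 = 5.6; true-score variance = 2.49 + 2.6 = 5.09; composite reliability = 0.9089.
Mean component reliability = 0.8300.
Difference = 0.9089 − 0.8300 = 0.079.

0.079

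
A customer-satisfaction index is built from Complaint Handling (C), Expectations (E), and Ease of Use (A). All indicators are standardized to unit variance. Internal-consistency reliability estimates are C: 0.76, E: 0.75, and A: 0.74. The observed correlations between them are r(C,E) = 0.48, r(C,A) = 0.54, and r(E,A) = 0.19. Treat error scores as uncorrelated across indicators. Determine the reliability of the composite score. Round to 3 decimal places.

0.862

Var(C+E+A) = 3 + 2·[0.48 + 0.54 + 0.19] = 3 + 2.42 = 5.42.
Because errors are independent across components, Cov(Tᵢ,Tⱼ) = Cov(Xᵢ,Xⱼ); the off-diagonal part of the true-score variance is the same as above.
True-score variance = [0.76 + 0.75 + 0.74] + 2.42 = 2.25 + 2.42 = 4.67.
Reliability = 4.67 / 5.42 = 0.862.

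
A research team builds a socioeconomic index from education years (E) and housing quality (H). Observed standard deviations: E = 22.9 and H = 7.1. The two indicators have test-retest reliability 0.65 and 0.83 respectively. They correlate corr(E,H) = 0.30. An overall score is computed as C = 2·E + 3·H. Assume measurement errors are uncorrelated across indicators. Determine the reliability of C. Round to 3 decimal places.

Var(C) = 2²·22.9² + 3²·7.1² + 2·[6·22.9·7.1·0.30] = 2551.33 + 585.324 = 3136.65.
Because errors are independent across components, Cov(Tᵢ,Tⱼ) = Cov(Xᵢ,Xⱼ); the off-diagonal part of the true-score variance is the same as above.
True-score variance = [2²·22.9²·0.65 + 3²·7.1²·0.83] + 585.324 = 1740.03 + 585.324 = 2325.35.
Reliability = 2325.35 / 3136.65 = 0.741.

0.741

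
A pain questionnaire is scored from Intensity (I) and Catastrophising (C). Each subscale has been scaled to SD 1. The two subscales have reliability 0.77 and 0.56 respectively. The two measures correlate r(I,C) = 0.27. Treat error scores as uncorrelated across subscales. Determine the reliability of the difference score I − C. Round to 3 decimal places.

0.541

Var(I−C) = 1 + 1 − 2·0.27 = 2 − 0.54 = 1.46.
Because errors are independent across components, Cov(Tᵢ,Tⱼ) = Cov(Xᵢ,Xⱼ); the off-diagonal part of the true-score variance is the same as above.
True-score variance = [0.77 + 0.56] − 0.54 = 1.33 − 0.54 = 0.79.
Reliability = 0.79 / 1.46 = 0.541.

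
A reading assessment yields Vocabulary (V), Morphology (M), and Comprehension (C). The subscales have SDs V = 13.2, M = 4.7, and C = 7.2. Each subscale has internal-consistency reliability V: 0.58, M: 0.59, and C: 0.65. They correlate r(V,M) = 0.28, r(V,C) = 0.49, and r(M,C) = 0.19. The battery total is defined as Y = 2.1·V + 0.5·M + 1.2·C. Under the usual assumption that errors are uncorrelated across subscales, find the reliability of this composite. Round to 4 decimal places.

0.6886

Var(Y) = 2.1²·13.2² + 0.5²·4.7² + 1.2²·7.2² + 2·[1.05·13.2·4.7·0.28 + 2.52·13.2·7.2·0.49 + 0.6·4.7·7.2·0.19] = 848.57 + 278.906 = 1127.48.
Because errors are independent across components, Cov(Tᵢ,Tⱼ) = Cov(Xᵢ,Xⱼ); the off-diagonal part of the true-score variance is the same as above.
True-score variance = [2.1²·13.2²·0.58 + 0.5²·4.7²·0.59 + 1.2²·7.2²·0.65] + 278.906 = 497.452 + 278.906 = 776.357.
Reliability = 776.357 / 1127.48 = 0.6886.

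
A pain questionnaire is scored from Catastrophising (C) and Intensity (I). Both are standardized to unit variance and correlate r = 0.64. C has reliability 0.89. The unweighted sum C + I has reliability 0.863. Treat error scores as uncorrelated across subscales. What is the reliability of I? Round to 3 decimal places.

Var(C+I) = 2 + 2·0.64 = 3.280.
True-score variance = ρ_C + ρ_I + 2·0.64, so 0.863 = (0.89 + ρ_I + 1.28) / 3.280.
ρ_I = 0.863·3.280 − 0.89 − 1.28 = 0.661.

0.661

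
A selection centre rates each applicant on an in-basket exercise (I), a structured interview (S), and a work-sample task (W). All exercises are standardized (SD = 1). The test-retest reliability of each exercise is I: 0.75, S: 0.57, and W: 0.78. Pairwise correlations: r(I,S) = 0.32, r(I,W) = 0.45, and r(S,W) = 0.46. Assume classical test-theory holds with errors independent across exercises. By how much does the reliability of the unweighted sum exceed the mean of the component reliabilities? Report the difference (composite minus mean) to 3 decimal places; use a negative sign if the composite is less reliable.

0.135

Var(sum) = 3 + 2.46 = 5.46; true-score variance = 2.1 + 2.46 = 4.56; composite reliability = 0.8352.
Mean component reliability = 0.7000.
Difference = 0.8352 − 0.7000 = 0.135.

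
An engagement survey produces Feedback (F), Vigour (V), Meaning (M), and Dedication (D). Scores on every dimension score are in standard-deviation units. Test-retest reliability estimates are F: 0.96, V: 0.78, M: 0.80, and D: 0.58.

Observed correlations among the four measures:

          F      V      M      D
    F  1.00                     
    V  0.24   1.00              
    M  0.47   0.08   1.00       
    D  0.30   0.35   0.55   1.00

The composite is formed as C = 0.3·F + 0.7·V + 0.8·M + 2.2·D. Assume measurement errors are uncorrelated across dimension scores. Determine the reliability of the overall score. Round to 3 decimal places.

Var(C) = 0.3² + 0.7² + 0.8² + 2.2² + 2·[0.21·0.24 + 0.24·0.47 + 0.66·0.30 + 0.56·0.08 + 1.54·0.35 + 1.76·0.55] = 6.06 + 3.826 = 9.886.
Because errors are independent across components, Cov(Tᵢ,Tⱼ) = Cov(Xᵢ,Xⱼ); the off-diagonal part of the true-score variance is the same as above.
True-score variance = [0.3²·0.96 + 0.7²·0.78 + 0.8²·0.80 + 2.2²·0.58] + 3.826 = 3.7878 + 3.826 = 7.6138.
Reliability = 7.6138 / 9.886 = 0.770.

0.770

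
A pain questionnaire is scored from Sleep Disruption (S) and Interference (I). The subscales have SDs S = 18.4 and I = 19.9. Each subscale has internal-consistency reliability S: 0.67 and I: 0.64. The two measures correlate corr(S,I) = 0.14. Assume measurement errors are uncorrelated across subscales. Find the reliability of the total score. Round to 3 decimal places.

Var(S+I) = 18.4² + 19.9² + 2·[18.4·19.9·0.14] = 734.57 + 102.525 = 837.095.
Because errors are independent across components, Cov(Tᵢ,Tⱼ) = Cov(Xᵢ,Xⱼ); the off-diagonal part of the true-score variance is the same as above.
True-score variance = [18.4²·0.67 + 19.9²·0.64] + 102.525 = 480.282 + 102.525 = 582.806.
Reliability = 582.806 / 837.095 = 0.696.

0.696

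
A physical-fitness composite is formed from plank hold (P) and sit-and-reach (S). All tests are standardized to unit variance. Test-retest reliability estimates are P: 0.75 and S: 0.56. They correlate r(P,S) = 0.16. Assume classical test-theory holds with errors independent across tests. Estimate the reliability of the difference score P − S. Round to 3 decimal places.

0.589

Var(P−S) = 1 + 1 − 2·0.16 = 2 − 0.32 = 1.68.
Under uncorrelated errors the observed covariances equal the true-score covariances, so only the own-variance terms attenuate.
True-score variance = [0.75 + 0.56] − 0.32 = 1.31 − 0.32 = 0.99.
Reliability = 0.99 / 1.68 = 0.589.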